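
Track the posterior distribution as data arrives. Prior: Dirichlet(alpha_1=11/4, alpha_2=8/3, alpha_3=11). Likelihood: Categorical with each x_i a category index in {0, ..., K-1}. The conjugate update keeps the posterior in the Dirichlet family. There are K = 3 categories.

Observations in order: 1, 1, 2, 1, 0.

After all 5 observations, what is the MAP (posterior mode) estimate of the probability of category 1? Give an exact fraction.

56/221

obs 1: x=1 → posterior Dirichlet(11/4, 11/3, 11)
obs 2: x=1 → posterior Dirichlet(11/4, 14/3, 11)
obs 3: x=2 → posterior Dirichlet(11/4, 14/3, 12)
obs 4: x=1 → posterior Dirichlet(11/4, 17/3, 12)
obs 5: x=0 → posterior Dirichlet(15/4, 17/3, 12)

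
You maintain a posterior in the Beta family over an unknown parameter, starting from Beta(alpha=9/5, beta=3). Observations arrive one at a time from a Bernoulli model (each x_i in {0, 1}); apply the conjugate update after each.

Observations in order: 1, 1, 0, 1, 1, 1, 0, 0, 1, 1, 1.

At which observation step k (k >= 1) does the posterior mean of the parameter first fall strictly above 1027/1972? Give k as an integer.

k = 2

obs 1: x=1 → posterior Beta(14/5, 3)
obs 2: x=1 → posterior Beta(19/5, 3)
obs 3: x=0 → posterior Beta(19/5, 4)
obs 4: x=1 → posterior Beta(24/5, 4)
obs 5: x=1 → posterior Beta(29/5, 4)
obs 6: x=1 → posterior Beta(34/5, 4)
obs 7: x=0 → posterior Beta(34/5, 5)
obs 8: x=0 → posterior Beta(34/5, 6)
obs 9: x=1 → posterior Beta(39/5, 6)
obs 10: x=1 → posterior Beta(44/5, 6)
obs 11: x=1 → posterior Beta(49/5, 6)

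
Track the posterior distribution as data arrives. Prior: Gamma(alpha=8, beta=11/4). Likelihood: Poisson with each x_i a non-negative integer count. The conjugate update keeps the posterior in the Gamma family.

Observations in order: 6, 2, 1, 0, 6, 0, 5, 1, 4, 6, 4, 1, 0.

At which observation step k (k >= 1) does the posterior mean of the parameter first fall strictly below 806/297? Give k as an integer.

obs 1: x=6 → posterior Gamma(14, 15/4)
obs 2: x=2 → posterior Gamma(16, 19/4)
obs 3: x=1 → posterior Gamma(17, 23/4)
obs 4: x=0 → posterior Gamma(17, 27/4)
obs 5: x=6 → posterior Gamma(23, 31/4)
obs 6: x=0 → posterior Gamma(23, 35/4)
obs 7: x=5 → posterior Gamma(28, 39/4)
obs 8: x=1 → posterior Gamma(29, 43/4)
obs 9: x=4 → posterior Gamma(33, 47/4)
obs 10: x=6 → posterior Gamma(39, 51/4)
obs 11: x=4 → posterior Gamma(43, 55/4)
obs 12: x=1 → posterior Gamma(44, 59/4)
obs 13: x=0 → posterior Gamma(44, 63/4)

k = 4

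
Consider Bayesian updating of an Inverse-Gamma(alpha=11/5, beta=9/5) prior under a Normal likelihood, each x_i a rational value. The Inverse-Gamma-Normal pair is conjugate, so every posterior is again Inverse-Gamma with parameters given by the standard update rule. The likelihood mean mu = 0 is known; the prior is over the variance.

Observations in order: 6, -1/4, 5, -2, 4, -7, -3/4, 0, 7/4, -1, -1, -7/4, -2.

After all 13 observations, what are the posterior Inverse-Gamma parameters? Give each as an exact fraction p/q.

obs 1: x=6 → posterior Inverse-Gamma(27/10, 99/5)
obs 2: x=-1/4 → posterior Inverse-Gamma(16/5, 3173/160)
obs 3: x=5 → posterior Inverse-Gamma(37/10, 5173/160)
obs 4: x=-2 → posterior Inverse-Gamma(21/5, 5493/160)
obs 5: x=4 → posterior Inverse-Gamma(47/10, 6773/160)
obs 6: x=-7 → posterior Inverse-Gamma(26/5, 10693/160)
obs 7: x=-3/4 → posterior Inverse-Gamma(57/10, 5369/80)
obs 8: x=0 → posterior Inverse-Gamma(31/5, 5369/80)
obs 9: x=7/4 → posterior Inverse-Gamma(67/10, 10983/160)
obs 10: x=-1 → posterior Inverse-Gamma(36/5, 11063/160)
obs 11: x=-1 → posterior Inverse-Gamma(77/10, 11143/160)
obs 12: x=-7/4 → posterior Inverse-Gamma(41/5, 2847/40)
obs 13: x=-2 → posterior Inverse-Gamma(87/10, 2927/40)

alpha=87/10, beta=2927/40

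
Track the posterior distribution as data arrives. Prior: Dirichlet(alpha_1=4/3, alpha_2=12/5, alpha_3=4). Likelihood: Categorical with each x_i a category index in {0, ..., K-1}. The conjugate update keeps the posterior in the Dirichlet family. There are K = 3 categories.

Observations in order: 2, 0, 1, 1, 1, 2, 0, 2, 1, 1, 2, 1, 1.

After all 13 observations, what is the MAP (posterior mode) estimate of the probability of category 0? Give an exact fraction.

5/38

obs 1: x=2 → posterior Dirichlet(4/3, 12/5, 5)
obs 2: x=0 → posterior Dirichlet(7/3, 12/5, 5)
obs 3: x=1 → posterior Dirichlet(7/3, 17/5, 5)
obs 4: x=1 → posterior Dirichlet(7/3, 22/5, 5)
obs 5: x=1 → posterior Dirichlet(7/3, 27/5, 5)
obs 6: x=2 → posterior Dirichlet(7/3, 27/5, 6)
obs 7: x=0 → posterior Dirichlet(10/3, 27/5, 6)
obs 8: x=2 → posterior Dirichlet(10/3, 27/5, 7)
obs 9: x=1 → posterior Dirichlet(10/3, 32/5, 7)
obs 10: x=1 → posterior Dirichlet(10/3, 37/5, 7)
obs 11: x=2 → posterior Dirichlet(10/3, 37/5, 8)
obs 12: x=1 → posterior Dirichlet(10/3, 42/5, 8)
obs 13: x=1 → posterior Dirichlet(10/3, 47/5, 8)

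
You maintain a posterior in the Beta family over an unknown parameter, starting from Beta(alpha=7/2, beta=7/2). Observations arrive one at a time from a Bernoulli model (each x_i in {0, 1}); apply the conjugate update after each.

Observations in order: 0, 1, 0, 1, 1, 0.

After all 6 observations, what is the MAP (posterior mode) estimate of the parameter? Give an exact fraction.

1/2

obs 1: x=0 → posterior Beta(7/2, 9/2)
obs 2: x=1 → posterior Beta(9/2, 9/2)
obs 3: x=0 → posterior Beta(9/2, 11/2)
obs 4: x=1 → posterior Beta(11/2, 11/2)
obs 5: x=1 → posterior Beta(13/2, 11/2)
obs 6: x=0 → posterior Beta(13/2, 13/2)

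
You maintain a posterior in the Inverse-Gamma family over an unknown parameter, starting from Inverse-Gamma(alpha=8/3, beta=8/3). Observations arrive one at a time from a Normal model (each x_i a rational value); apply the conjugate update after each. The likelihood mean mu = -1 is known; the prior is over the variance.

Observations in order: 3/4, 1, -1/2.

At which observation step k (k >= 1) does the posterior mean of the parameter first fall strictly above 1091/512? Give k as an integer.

k = 2

obs 1: x=3/4 → posterior Inverse-Gamma(19/6, 403/96)
obs 2: x=1 → posterior Inverse-Gamma(11/3, 595/96)
obs 3: x=-1/2 → posterior Inverse-Gamma(25/6, 607/96)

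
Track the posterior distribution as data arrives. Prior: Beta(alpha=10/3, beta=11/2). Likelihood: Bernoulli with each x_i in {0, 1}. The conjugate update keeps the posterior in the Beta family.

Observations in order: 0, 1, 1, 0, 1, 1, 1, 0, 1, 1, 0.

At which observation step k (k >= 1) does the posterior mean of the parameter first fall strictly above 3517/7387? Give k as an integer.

obs 1: x=0 → posterior Beta(10/3, 13/2)
obs 2: x=1 → posterior Beta(13/3, 13/2)
obs 3: x=1 → posterior Beta(16/3, 13/2)
obs 4: x=0 → posterior Beta(16/3, 15/2)
obs 5: x=1 → posterior Beta(19/3, 15/2)
obs 6: x=1 → posterior Beta(22/3, 15/2)
obs 7: x=1 → posterior Beta(25/3, 15/2)
obs 8: x=0 → posterior Beta(25/3, 17/2)
obs 9: x=1 → posterior Beta(28/3, 17/2)
obs 10: x=1 → posterior Beta(31/3, 17/2)
obs 11: x=0 → posterior Beta(31/3, 19/2)

k = 6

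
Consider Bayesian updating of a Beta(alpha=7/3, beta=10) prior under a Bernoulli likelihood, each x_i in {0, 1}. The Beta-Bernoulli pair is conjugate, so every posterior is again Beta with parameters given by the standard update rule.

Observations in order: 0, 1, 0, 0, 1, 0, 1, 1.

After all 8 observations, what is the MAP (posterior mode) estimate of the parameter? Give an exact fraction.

16/55

obs 1: x=0 → posterior Beta(7/3, 11)
obs 2: x=1 → posterior Beta(10/3, 11)
obs 3: x=0 → posterior Beta(10/3, 12)
obs 4: x=0 → posterior Beta(10/3, 13)
obs 5: x=1 → posterior Beta(13/3, 13)
obs 6: x=0 → posterior Beta(13/3, 14)
obs 7: x=1 → posterior Beta(16/3, 14)
obs 8: x=1 → posterior Beta(19/3, 14)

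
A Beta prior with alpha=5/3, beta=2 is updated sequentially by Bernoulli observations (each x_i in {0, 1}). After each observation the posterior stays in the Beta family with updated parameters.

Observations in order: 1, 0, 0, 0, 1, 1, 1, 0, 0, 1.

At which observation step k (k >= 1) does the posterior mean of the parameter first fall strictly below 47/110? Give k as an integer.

k = 3

obs 1: x=1 → posterior Beta(8/3, 2)
obs 2: x=0 → posterior Beta(8/3, 3)
obs 3: x=0 → posterior Beta(8/3, 4)
obs 4: x=0 → posterior Beta(8/3, 5)
obs 5: x=1 → posterior Beta(11/3, 5)
obs 6: x=1 → posterior Beta(14/3, 5)
obs 7: x=1 → posterior Beta(17/3, 5)
obs 8: x=0 → posterior Beta(17/3, 6)
obs 9: x=0 → posterior Beta(17/3, 7)
obs 10: x=1 → posterior Beta(20/3, 7)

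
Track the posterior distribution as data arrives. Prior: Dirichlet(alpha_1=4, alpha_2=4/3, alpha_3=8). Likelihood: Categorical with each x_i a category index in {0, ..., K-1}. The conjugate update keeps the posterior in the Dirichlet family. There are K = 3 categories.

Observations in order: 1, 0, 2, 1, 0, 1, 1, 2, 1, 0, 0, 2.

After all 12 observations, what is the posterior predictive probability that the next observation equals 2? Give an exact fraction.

33/76

obs 1: x=1 → posterior Dirichlet(4, 7/3, 8)
obs 2: x=0 → posterior Dirichlet(5, 7/3, 8)
obs 3: x=2 → posterior Dirichlet(5, 7/3, 9)
obs 4: x=1 → posterior Dirichlet(5, 10/3, 9)
obs 5: x=0 → posterior Dirichlet(6, 10/3, 9)
obs 6: x=1 → posterior Dirichlet(6, 13/3, 9)
obs 7: x=1 → posterior Dirichlet(6, 16/3, 9)
obs 8: x=2 → posterior Dirichlet(6, 16/3, 10)
obs 9: x=1 → posterior Dirichlet(6, 19/3, 10)
obs 10: x=0 → posterior Dirichlet(7, 19/3, 10)
obs 11: x=0 → posterior Dirichlet(8, 19/3, 10)
obs 12: x=2 → posterior Dirichlet(8, 19/3, 11)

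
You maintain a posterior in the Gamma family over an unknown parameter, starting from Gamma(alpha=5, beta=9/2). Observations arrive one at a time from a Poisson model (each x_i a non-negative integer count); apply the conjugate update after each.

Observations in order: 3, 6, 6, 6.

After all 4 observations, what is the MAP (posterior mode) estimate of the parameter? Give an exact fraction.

obs 1: x=3 → posterior Gamma(8, 11/2)
obs 2: x=6 → posterior Gamma(14, 13/2)
obs 3: x=6 → posterior Gamma(20, 15/2)
obs 4: x=6 → posterior Gamma(26, 17/2)

50/17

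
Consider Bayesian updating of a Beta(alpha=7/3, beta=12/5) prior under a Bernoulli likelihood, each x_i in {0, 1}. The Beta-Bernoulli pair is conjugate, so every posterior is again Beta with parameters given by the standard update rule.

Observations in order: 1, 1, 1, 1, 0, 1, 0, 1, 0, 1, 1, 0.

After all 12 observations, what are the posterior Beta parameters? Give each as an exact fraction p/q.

alpha=31/3, beta=32/5

obs 1: x=1 → posterior Beta(10/3, 12/5)
obs 2: x=1 → posterior Beta(13/3, 12/5)
obs 3: x=1 → posterior Beta(16/3, 12/5)
obs 4: x=1 → posterior Beta(19/3, 12/5)
obs 5: x=0 → posterior Beta(19/3, 17/5)
obs 6: x=1 → posterior Beta(22/3, 17/5)
obs 7: x=0 → posterior Beta(22/3, 22/5)
obs 8: x=1 → posterior Beta(25/3, 22/5)
obs 9: x=0 → posterior Beta(25/3, 27/5)
obs 10: x=1 → posterior Beta(28/3, 27/5)
obs 11: x=1 → posterior Beta(31/3, 27/5)
obs 12: x=0 → posterior Beta(31/3, 32/5)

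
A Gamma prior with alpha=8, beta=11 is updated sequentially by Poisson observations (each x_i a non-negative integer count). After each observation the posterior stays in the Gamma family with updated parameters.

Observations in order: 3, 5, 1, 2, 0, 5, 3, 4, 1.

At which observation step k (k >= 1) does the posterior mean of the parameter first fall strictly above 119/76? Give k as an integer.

obs 1: x=3 → posterior Gamma(11, 12)
obs 2: x=5 → posterior Gamma(16, 13)
obs 3: x=1 → posterior Gamma(17, 14)
obs 4: x=2 → posterior Gamma(19, 15)
obs 5: x=0 → posterior Gamma(19, 16)
obs 6: x=5 → posterior Gamma(24, 17)
obs 7: x=3 → posterior Gamma(27, 18)
obs 8: x=4 → posterior Gamma(31, 19)
obs 9: x=1 → posterior Gamma(32, 20)

k = 8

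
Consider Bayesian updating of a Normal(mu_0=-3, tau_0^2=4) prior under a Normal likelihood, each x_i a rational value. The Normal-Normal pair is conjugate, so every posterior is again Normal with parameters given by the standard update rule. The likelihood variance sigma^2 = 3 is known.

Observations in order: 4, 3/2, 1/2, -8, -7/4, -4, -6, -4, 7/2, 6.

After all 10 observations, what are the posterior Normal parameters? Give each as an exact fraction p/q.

obs 1: x=4 → posterior Normal(1, 12/7)
obs 2: x=3/2 → posterior Normal(13/11, 12/11)
obs 3: x=1/2 → posterior Normal(1, 4/5)
obs 4: x=-8 → posterior Normal(-17/19, 12/19)
obs 5: x=-7/4 → posterior Normal(-24/23, 12/23)
obs 6: x=-4 → posterior Normal(-40/27, 4/9)
obs 7: x=-6 → posterior Normal(-64/31, 12/31)
obs 8: x=-4 → posterior Normal(-16/7, 12/35)
obs 9: x=7/2 → posterior Normal(-22/13, 4/13)
obs 10: x=6 → posterior Normal(-42/43, 12/43)

mu_0=-42/43, tau_0^2=12/43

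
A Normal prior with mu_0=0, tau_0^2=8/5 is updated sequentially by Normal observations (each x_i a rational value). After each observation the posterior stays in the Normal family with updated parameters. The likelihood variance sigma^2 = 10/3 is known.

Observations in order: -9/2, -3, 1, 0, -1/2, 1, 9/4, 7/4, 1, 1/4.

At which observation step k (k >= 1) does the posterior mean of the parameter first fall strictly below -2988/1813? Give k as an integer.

obs 1: x=-9/2 → posterior Normal(-54/37, 40/37)
obs 2: x=-3 → posterior Normal(-90/49, 40/49)
obs 3: x=1 → posterior Normal(-78/61, 40/61)
obs 4: x=0 → posterior Normal(-78/73, 40/73)
obs 5: x=-1/2 → posterior Normal(-84/85, 8/17)
obs 6: x=1 → posterior Normal(-72/97, 40/97)
obs 7: x=9/4 → posterior Normal(-45/109, 40/109)
obs 8: x=7/4 → posterior Normal(-24/121, 40/121)
obs 9: x=1 → posterior Normal(-12/133, 40/133)
obs 10: x=1/4 → posterior Normal(-9/145, 8/29)

k = 2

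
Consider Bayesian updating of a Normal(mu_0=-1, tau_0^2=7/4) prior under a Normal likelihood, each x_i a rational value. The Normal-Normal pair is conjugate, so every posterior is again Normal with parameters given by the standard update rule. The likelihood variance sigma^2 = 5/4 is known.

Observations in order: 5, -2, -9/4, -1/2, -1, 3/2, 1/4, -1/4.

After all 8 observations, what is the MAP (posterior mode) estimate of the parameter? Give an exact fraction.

obs 1: x=5 → posterior Normal(5/2, 35/48)
obs 2: x=-2 → posterior Normal(16/19, 35/76)
obs 3: x=-9/4 → posterior Normal(1/104, 35/104)
obs 4: x=-1/2 → posterior Normal(-13/132, 35/132)
obs 5: x=-1 → posterior Normal(-41/160, 7/32)
obs 6: x=3/2 → posterior Normal(1/188, 35/188)
obs 7: x=1/4 → posterior Normal(1/27, 35/216)
obs 8: x=-1/4 → posterior Normal(1/244, 35/244)

1/244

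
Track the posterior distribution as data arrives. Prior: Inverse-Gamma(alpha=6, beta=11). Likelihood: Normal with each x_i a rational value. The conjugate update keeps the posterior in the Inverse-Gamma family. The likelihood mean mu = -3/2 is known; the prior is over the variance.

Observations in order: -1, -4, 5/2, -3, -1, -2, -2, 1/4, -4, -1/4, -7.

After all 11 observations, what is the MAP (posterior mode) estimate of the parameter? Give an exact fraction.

709/200

obs 1: x=-1 → posterior Inverse-Gamma(13/2, 89/8)
obs 2: x=-4 → posterior Inverse-Gamma(7, 57/4)
obs 3: x=5/2 → posterior Inverse-Gamma(15/2, 89/4)
obs 4: x=-3 → posterior Inverse-Gamma(8, 187/8)
obs 5: x=-1 → posterior Inverse-Gamma(17/2, 47/2)
obs 6: x=-2 → posterior Inverse-Gamma(9, 189/8)
obs 7: x=-2 → posterior Inverse-Gamma(19/2, 95/4)
obs 8: x=1/4 → posterior Inverse-Gamma(10, 809/32)
obs 9: x=-4 → posterior Inverse-Gamma(21/2, 909/32)
obs 10: x=-1/4 → posterior Inverse-Gamma(11, 467/16)
obs 11: x=-7 → posterior Inverse-Gamma(23/2, 709/16)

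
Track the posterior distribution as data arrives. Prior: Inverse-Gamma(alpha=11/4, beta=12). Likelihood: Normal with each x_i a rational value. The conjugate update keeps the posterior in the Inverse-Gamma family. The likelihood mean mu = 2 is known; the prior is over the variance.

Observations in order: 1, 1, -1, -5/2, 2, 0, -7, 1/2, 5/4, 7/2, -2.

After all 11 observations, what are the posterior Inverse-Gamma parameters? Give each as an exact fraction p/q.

obs 1: x=1 → posterior Inverse-Gamma(13/4, 25/2)
obs 2: x=1 → posterior Inverse-Gamma(15/4, 13)
obs 3: x=-1 → posterior Inverse-Gamma(17/4, 35/2)
obs 4: x=-5/2 → posterior Inverse-Gamma(19/4, 221/8)
obs 5: x=2 → posterior Inverse-Gamma(21/4, 221/8)
obs 6: x=0 → posterior Inverse-Gamma(23/4, 237/8)
obs 7: x=-7 → posterior Inverse-Gamma(25/4, 561/8)
obs 8: x=1/2 → posterior Inverse-Gamma(27/4, 285/4)
obs 9: x=5/4 → posterior Inverse-Gamma(29/4, 2289/32)
obs 10: x=7/2 → posterior Inverse-Gamma(31/4, 2325/32)
obs 11: x=-2 → posterior Inverse-Gamma(33/4, 2581/32)

alpha=33/4, beta=2581/32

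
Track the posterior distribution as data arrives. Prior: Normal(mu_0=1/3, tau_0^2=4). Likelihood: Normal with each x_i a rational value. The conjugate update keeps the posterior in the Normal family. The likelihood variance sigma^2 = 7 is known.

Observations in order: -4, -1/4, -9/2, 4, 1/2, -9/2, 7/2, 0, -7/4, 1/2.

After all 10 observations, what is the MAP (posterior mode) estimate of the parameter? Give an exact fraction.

obs 1: x=-4 → posterior Normal(-41/33, 28/11)
obs 2: x=-1/4 → posterior Normal(-44/45, 28/15)
obs 3: x=-9/2 → posterior Normal(-98/57, 28/19)
obs 4: x=4 → posterior Normal(-50/69, 28/23)
obs 5: x=1/2 → posterior Normal(-44/81, 28/27)
obs 6: x=-9/2 → posterior Normal(-98/93, 28/31)
obs 7: x=7/2 → posterior Normal(-8/15, 4/5)
obs 8: x=0 → posterior Normal(-56/117, 28/39)
obs 9: x=-7/4 → posterior Normal(-77/129, 28/43)
obs 10: x=1/2 → posterior Normal(-71/141, 28/47)

-71/141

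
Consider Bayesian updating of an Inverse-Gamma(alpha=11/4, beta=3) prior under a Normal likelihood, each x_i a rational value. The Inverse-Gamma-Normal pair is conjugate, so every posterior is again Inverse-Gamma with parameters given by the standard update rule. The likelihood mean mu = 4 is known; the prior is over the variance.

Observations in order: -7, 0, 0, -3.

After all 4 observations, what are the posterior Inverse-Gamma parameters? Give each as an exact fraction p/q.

alpha=19/4, beta=104

obs 1: x=-7 → posterior Inverse-Gamma(13/4, 127/2)
obs 2: x=0 → posterior Inverse-Gamma(15/4, 143/2)
obs 3: x=0 → posterior Inverse-Gamma(17/4, 159/2)
obs 4: x=-3 → posterior Inverse-Gamma(19/4, 104)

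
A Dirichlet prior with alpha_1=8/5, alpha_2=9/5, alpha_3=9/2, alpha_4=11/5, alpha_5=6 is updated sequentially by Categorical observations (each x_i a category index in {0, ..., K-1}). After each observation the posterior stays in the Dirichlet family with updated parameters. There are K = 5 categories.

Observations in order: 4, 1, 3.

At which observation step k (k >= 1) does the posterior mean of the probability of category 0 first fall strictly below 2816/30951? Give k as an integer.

obs 1: x=4 → posterior Dirichlet(8/5, 9/5, 9/2, 11/5, 7)
obs 2: x=1 → posterior Dirichlet(8/5, 14/5, 9/2, 11/5, 7)
obs 3: x=3 → posterior Dirichlet(8/5, 14/5, 9/2, 16/5, 7)

k = 2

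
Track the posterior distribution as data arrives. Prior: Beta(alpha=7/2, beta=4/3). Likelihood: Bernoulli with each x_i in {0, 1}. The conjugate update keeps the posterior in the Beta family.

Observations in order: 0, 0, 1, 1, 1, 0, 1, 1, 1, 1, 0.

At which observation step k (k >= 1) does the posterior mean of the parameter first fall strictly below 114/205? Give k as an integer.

obs 1: x=0 → posterior Beta(7/2, 7/3)
obs 2: x=0 → posterior Beta(7/2, 10/3)
obs 3: x=1 → posterior Beta(9/2, 10/3)
obs 4: x=1 → posterior Beta(11/2, 10/3)
obs 5: x=1 → posterior Beta(13/2, 10/3)
obs 6: x=0 → posterior Beta(13/2, 13/3)
obs 7: x=1 → posterior Beta(15/2, 13/3)
obs 8: x=1 → posterior Beta(17/2, 13/3)
obs 9: x=1 → posterior Beta(19/2, 13/3)
obs 10: x=1 → posterior Beta(21/2, 13/3)
obs 11: x=0 → posterior Beta(21/2, 16/3)

k = 2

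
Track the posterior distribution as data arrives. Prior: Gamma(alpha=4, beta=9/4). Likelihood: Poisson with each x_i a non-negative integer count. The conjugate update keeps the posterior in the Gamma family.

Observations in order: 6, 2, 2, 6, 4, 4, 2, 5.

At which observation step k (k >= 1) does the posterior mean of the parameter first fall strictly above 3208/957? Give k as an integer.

k = 6

obs 1: x=6 → posterior Gamma(10, 13/4)
obs 2: x=2 → posterior Gamma(12, 17/4)
obs 3: x=2 → posterior Gamma(14, 21/4)
obs 4: x=6 → posterior Gamma(20, 25/4)
obs 5: x=4 → posterior Gamma(24, 29/4)
obs 6: x=4 → posterior Gamma(28, 33/4)
obs 7: x=2 → posterior Gamma(30, 37/4)
obs 8: x=5 → posterior Gamma(35, 41/4)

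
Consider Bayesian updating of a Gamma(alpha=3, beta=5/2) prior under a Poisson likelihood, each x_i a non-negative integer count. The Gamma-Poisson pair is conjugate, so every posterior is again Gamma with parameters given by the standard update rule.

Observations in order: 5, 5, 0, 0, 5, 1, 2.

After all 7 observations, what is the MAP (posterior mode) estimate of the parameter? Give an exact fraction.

40/19

obs 1: x=5 → posterior Gamma(8, 7/2)
obs 2: x=5 → posterior Gamma(13, 9/2)
obs 3: x=0 → posterior Gamma(13, 11/2)
obs 4: x=0 → posterior Gamma(13, 13/2)
obs 5: x=5 → posterior Gamma(18, 15/2)
obs 6: x=1 → posterior Gamma(19, 17/2)
obs 7: x=2 → posterior Gamma(21, 19/2)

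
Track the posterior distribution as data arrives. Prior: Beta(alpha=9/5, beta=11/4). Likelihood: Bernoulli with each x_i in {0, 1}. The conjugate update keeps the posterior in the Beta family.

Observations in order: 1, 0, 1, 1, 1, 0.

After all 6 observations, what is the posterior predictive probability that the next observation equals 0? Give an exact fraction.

obs 1: x=1 → posterior Beta(14/5, 11/4)
obs 2: x=0 → posterior Beta(14/5, 15/4)
obs 3: x=1 → posterior Beta(19/5, 15/4)
obs 4: x=1 → posterior Beta(24/5, 15/4)
obs 5: x=1 → posterior Beta(29/5, 15/4)
obs 6: x=0 → posterior Beta(29/5, 19/4)

95/211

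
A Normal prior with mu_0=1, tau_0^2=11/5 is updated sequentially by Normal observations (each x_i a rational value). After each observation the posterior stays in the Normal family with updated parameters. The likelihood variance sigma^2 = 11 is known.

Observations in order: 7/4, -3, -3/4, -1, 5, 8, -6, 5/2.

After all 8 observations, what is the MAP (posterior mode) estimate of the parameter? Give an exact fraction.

obs 1: x=7/4 → posterior Normal(9/8, 11/6)
obs 2: x=-3 → posterior Normal(15/28, 11/7)
obs 3: x=-3/4 → posterior Normal(3/8, 11/8)
obs 4: x=-1 → posterior Normal(2/9, 11/9)
obs 5: x=5 → posterior Normal(7/10, 11/10)
obs 6: x=8 → posterior Normal(15/11, 1)
obs 7: x=-6 → posterior Normal(3/4, 11/12)
obs 8: x=5/2 → posterior Normal(23/26, 11/13)

23/26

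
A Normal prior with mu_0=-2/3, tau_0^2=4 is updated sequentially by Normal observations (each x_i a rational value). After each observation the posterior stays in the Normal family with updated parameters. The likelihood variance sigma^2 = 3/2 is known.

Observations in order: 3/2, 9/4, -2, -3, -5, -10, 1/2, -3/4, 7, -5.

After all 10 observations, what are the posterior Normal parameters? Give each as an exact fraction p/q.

obs 1: x=3/2 → posterior Normal(10/11, 12/11)
obs 2: x=9/4 → posterior Normal(28/19, 12/19)
obs 3: x=-2 → posterior Normal(4/9, 4/9)
obs 4: x=-3 → posterior Normal(-12/35, 12/35)
obs 5: x=-5 → posterior Normal(-52/43, 12/43)
obs 6: x=-10 → posterior Normal(-44/17, 4/17)
obs 7: x=1/2 → posterior Normal(-128/59, 12/59)
obs 8: x=-3/4 → posterior Normal(-2, 12/67)
obs 9: x=7 → posterior Normal(-26/25, 4/25)
obs 10: x=-5 → posterior Normal(-118/83, 12/83)

mu_0=-118/83, tau_0^2=12/83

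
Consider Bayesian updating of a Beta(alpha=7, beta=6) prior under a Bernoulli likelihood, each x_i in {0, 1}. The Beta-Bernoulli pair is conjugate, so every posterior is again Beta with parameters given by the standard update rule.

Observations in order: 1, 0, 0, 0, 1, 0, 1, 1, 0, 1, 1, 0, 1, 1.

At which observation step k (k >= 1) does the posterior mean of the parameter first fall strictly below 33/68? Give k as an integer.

obs 1: x=1 → posterior Beta(8, 6)
obs 2: x=0 → posterior Beta(8, 7)
obs 3: x=0 → posterior Beta(8, 8)
obs 4: x=0 → posterior Beta(8, 9)
obs 5: x=1 → posterior Beta(9, 9)
obs 6: x=0 → posterior Beta(9, 10)
obs 7: x=1 → posterior Beta(10, 10)
obs 8: x=1 → posterior Beta(11, 10)
obs 9: x=0 → posterior Beta(11, 11)
obs 10: x=1 → posterior Beta(12, 11)
obs 11: x=1 → posterior Beta(13, 11)
obs 12: x=0 → posterior Beta(13, 12)
obs 13: x=1 → posterior Beta(14, 12)
obs 14: x=1 → posterior Beta(15, 12)

k = 4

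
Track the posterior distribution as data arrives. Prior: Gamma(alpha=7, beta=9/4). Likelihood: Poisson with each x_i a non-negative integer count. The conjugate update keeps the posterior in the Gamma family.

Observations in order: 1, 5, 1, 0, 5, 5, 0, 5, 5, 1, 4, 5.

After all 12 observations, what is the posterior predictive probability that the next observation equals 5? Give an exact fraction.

317961456300989653143771923868192940731571569070552225129109255605431785779008487735296/3028042145314702822796833946311904165126168468932001107226929007470768309080578031180541

obs 1: x=1 → posterior Gamma(8, 13/4)
obs 2: x=5 → posterior Gamma(13, 17/4)
obs 3: x=1 → posterior Gamma(14, 21/4)
obs 4: x=0 → posterior Gamma(14, 25/4)
obs 5: x=5 → posterior Gamma(19, 29/4)
obs 6: x=5 → posterior Gamma(24, 33/4)
obs 7: x=0 → posterior Gamma(24, 37/4)
obs 8: x=5 → posterior Gamma(29, 41/4)
obs 9: x=5 → posterior Gamma(34, 45/4)
obs 10: x=1 → posterior Gamma(35, 49/4)
obs 11: x=4 → posterior Gamma(39, 53/4)
obs 12: x=5 → posterior Gamma(44, 57/4)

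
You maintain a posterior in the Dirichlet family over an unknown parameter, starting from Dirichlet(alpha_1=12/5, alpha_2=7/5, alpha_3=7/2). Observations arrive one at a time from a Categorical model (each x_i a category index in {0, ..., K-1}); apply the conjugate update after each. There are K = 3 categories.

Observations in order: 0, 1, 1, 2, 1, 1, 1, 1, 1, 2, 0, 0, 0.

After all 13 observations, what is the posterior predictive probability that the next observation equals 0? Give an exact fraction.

64/203

obs 1: x=0 → posterior Dirichlet(17/5, 7/5, 7/2)
obs 2: x=1 → posterior Dirichlet(17/5, 12/5, 7/2)
obs 3: x=1 → posterior Dirichlet(17/5, 17/5, 7/2)
obs 4: x=2 → posterior Dirichlet(17/5, 17/5, 9/2)
obs 5: x=1 → posterior Dirichlet(17/5, 22/5, 9/2)
obs 6: x=1 → posterior Dirichlet(17/5, 27/5, 9/2)
obs 7: x=1 → posterior Dirichlet(17/5, 32/5, 9/2)
obs 8: x=1 → posterior Dirichlet(17/5, 37/5, 9/2)
obs 9: x=1 → posterior Dirichlet(17/5, 42/5, 9/2)
obs 10: x=2 → posterior Dirichlet(17/5, 42/5, 11/2)
obs 11: x=0 → posterior Dirichlet(22/5, 42/5, 11/2)
obs 12: x=0 → posterior Dirichlet(27/5, 42/5, 11/2)
obs 13: x=0 → posterior Dirichlet(32/5, 42/5, 11/2)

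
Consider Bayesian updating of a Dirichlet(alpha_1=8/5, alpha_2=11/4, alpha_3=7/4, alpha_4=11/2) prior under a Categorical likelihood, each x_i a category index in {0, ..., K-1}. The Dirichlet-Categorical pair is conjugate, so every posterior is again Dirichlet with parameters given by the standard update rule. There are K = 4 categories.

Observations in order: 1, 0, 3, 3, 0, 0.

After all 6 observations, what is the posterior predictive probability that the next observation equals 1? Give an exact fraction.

obs 1: x=1 → posterior Dirichlet(8/5, 15/4, 7/4, 11/2)
obs 2: x=0 → posterior Dirichlet(13/5, 15/4, 7/4, 11/2)
obs 3: x=3 → posterior Dirichlet(13/5, 15/4, 7/4, 13/2)
obs 4: x=3 → posterior Dirichlet(13/5, 15/4, 7/4, 15/2)
obs 5: x=0 → posterior Dirichlet(18/5, 15/4, 7/4, 15/2)
obs 6: x=0 → posterior Dirichlet(23/5, 15/4, 7/4, 15/2)

75/352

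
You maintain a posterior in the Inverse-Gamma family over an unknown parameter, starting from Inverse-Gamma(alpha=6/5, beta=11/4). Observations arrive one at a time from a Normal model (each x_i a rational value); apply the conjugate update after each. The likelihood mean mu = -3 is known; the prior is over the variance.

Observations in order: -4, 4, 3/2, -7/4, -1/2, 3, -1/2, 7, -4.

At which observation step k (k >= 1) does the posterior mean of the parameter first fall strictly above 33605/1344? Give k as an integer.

k = 8

obs 1: x=-4 → posterior Inverse-Gamma(17/10, 13/4)
obs 2: x=4 → posterior Inverse-Gamma(11/5, 111/4)
obs 3: x=3/2 → posterior Inverse-Gamma(27/10, 303/8)
obs 4: x=-7/4 → posterior Inverse-Gamma(16/5, 1237/32)
obs 5: x=-1/2 → posterior Inverse-Gamma(37/10, 1337/32)
obs 6: x=3 → posterior Inverse-Gamma(21/5, 1913/32)
obs 7: x=-1/2 → posterior Inverse-Gamma(47/10, 2013/32)
obs 8: x=7 → posterior Inverse-Gamma(26/5, 3613/32)
obs 9: x=-4 → posterior Inverse-Gamma(57/10, 3629/32)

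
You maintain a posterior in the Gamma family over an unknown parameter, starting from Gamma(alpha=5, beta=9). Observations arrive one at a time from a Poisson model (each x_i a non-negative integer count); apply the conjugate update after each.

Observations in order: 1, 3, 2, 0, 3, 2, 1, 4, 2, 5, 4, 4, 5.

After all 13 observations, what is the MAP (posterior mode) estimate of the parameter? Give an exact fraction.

20/11

obs 1: x=1 → posterior Gamma(6, 10)
obs 2: x=3 → posterior Gamma(9, 11)
obs 3: x=2 → posterior Gamma(11, 12)
obs 4: x=0 → posterior Gamma(11, 13)
obs 5: x=3 → posterior Gamma(14, 14)
obs 6: x=2 → posterior Gamma(16, 15)
obs 7: x=1 → posterior Gamma(17, 16)
obs 8: x=4 → posterior Gamma(21, 17)
obs 9: x=2 → posterior Gamma(23, 18)
obs 10: x=5 → posterior Gamma(28, 19)
obs 11: x=4 → posterior Gamma(32, 20)
obs 12: x=4 → posterior Gamma(36, 21)
obs 13: x=5 → posterior Gamma(41, 22)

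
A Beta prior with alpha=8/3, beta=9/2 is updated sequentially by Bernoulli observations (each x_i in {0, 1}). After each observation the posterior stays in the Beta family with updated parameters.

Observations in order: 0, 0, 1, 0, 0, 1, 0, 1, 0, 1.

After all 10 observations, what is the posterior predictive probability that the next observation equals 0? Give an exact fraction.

63/103

obs 1: x=0 → posterior Beta(8/3, 11/2)
obs 2: x=0 → posterior Beta(8/3, 13/2)
obs 3: x=1 → posterior Beta(11/3, 13/2)
obs 4: x=0 → posterior Beta(11/3, 15/2)
obs 5: x=0 → posterior Beta(11/3, 17/2)
obs 6: x=1 → posterior Beta(14/3, 17/2)
obs 7: x=0 → posterior Beta(14/3, 19/2)
obs 8: x=1 → posterior Beta(17/3, 19/2)
obs 9: x=0 → posterior Beta(17/3, 21/2)
obs 10: x=1 → posterior Beta(20/3, 21/2)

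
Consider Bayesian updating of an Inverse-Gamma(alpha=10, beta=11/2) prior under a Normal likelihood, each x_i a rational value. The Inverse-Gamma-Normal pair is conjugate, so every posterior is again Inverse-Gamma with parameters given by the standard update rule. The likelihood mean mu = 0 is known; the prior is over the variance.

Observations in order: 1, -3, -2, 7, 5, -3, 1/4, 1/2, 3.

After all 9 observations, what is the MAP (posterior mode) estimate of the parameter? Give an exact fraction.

1877/496

obs 1: x=1 → posterior Inverse-Gamma(21/2, 6)
obs 2: x=-3 → posterior Inverse-Gamma(11, 21/2)
obs 3: x=-2 → posterior Inverse-Gamma(23/2, 25/2)
obs 4: x=7 → posterior Inverse-Gamma(12, 37)
obs 5: x=5 → posterior Inverse-Gamma(25/2, 99/2)
obs 6: x=-3 → posterior Inverse-Gamma(13, 54)
obs 7: x=1/4 → posterior Inverse-Gamma(27/2, 1729/32)
obs 8: x=1/2 → posterior Inverse-Gamma(14, 1733/32)
obs 9: x=3 → posterior Inverse-Gamma(29/2, 1877/32)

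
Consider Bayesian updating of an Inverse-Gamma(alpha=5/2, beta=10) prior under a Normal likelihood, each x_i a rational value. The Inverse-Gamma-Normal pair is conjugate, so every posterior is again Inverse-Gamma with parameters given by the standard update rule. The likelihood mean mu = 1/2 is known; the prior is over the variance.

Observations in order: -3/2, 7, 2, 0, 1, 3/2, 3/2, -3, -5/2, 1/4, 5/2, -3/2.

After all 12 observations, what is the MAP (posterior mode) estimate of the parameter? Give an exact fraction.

1605/304

obs 1: x=-3/2 → posterior Inverse-Gamma(3, 12)
obs 2: x=7 → posterior Inverse-Gamma(7/2, 265/8)
obs 3: x=2 → posterior Inverse-Gamma(4, 137/4)
obs 4: x=0 → posterior Inverse-Gamma(9/2, 275/8)
obs 5: x=1 → posterior Inverse-Gamma(5, 69/2)
obs 6: x=3/2 → posterior Inverse-Gamma(11/2, 35)
obs 7: x=3/2 → posterior Inverse-Gamma(6, 71/2)
obs 8: x=-3 → posterior Inverse-Gamma(13/2, 333/8)
obs 9: x=-5/2 → posterior Inverse-Gamma(7, 369/8)
obs 10: x=1/4 → posterior Inverse-Gamma(15/2, 1477/32)
obs 11: x=5/2 → posterior Inverse-Gamma(8, 1541/32)
obs 12: x=-3/2 → posterior Inverse-Gamma(17/2, 1605/32)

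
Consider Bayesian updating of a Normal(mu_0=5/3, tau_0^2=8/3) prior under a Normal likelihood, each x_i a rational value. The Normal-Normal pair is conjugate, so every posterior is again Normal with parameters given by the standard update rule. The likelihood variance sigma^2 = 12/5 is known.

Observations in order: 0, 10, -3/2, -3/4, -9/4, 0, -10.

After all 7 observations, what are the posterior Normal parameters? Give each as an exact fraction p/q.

mu_0=-30/79, tau_0^2=24/79

obs 1: x=0 → posterior Normal(15/19, 24/19)
obs 2: x=10 → posterior Normal(115/29, 24/29)
obs 3: x=-3/2 → posterior Normal(100/39, 8/13)
obs 4: x=-3/4 → posterior Normal(185/98, 24/49)
obs 5: x=-9/4 → posterior Normal(70/59, 24/59)
obs 6: x=0 → posterior Normal(70/69, 8/23)
obs 7: x=-10 → posterior Normal(-30/79, 24/79)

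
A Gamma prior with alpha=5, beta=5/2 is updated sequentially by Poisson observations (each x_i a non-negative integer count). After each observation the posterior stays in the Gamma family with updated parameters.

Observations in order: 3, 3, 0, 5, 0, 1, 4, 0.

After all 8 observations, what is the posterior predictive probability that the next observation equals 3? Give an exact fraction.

3599033603325765233170772643336/20880467999847912034355032910567

obs 1: x=3 → posterior Gamma(8, 7/2)
obs 2: x=3 → posterior Gamma(11, 9/2)
obs 3: x=0 → posterior Gamma(11, 11/2)
obs 4: x=5 → posterior Gamma(16, 13/2)
obs 5: x=0 → posterior Gamma(16, 15/2)
obs 6: x=1 → posterior Gamma(17, 17/2)
obs 7: x=4 → posterior Gamma(21, 19/2)
obs 8: x=0 → posterior Gamma(21, 21/2)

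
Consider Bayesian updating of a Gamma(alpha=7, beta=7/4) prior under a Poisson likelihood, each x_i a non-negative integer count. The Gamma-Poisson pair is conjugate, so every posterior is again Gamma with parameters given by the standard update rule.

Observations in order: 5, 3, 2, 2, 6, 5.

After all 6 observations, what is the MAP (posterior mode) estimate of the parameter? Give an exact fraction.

116/31

obs 1: x=5 → posterior Gamma(12, 11/4)
obs 2: x=3 → posterior Gamma(15, 15/4)
obs 3: x=2 → posterior Gamma(17, 19/4)
obs 4: x=2 → posterior Gamma(19, 23/4)
obs 5: x=6 → posterior Gamma(25, 27/4)
obs 6: x=5 → posterior Gamma(30, 31/4)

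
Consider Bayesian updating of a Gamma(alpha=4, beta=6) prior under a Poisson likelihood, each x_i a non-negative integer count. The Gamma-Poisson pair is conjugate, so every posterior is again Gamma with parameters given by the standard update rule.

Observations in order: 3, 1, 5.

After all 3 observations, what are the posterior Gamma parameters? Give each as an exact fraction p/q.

obs 1: x=3 → posterior Gamma(7, 7)
obs 2: x=1 → posterior Gamma(8, 8)
obs 3: x=5 → posterior Gamma(13, 9)

alpha=13, beta=9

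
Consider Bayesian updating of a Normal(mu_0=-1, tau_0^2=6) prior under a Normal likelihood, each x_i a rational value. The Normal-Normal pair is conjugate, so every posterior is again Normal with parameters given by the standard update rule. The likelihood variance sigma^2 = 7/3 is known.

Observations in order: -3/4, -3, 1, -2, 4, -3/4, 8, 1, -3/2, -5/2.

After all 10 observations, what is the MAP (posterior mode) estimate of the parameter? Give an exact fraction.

obs 1: x=-3/4 → posterior Normal(-41/50, 42/25)
obs 2: x=-3 → posterior Normal(-149/86, 42/43)
obs 3: x=1 → posterior Normal(-113/122, 42/61)
obs 4: x=-2 → posterior Normal(-185/158, 42/79)
obs 5: x=4 → posterior Normal(-41/194, 42/97)
obs 6: x=-3/4 → posterior Normal(-34/115, 42/115)
obs 7: x=8 → posterior Normal(110/133, 6/19)
obs 8: x=1 → posterior Normal(128/151, 42/151)
obs 9: x=-3/2 → posterior Normal(101/169, 42/169)
obs 10: x=-5/2 → posterior Normal(56/187, 42/187)

56/187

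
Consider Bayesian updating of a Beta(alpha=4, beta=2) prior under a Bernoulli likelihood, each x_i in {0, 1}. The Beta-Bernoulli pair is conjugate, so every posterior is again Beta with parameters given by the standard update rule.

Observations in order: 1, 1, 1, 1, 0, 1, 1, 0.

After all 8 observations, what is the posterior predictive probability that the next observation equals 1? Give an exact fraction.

5/7

obs 1: x=1 → posterior Beta(5, 2)
obs 2: x=1 → posterior Beta(6, 2)
obs 3: x=1 → posterior Beta(7, 2)
obs 4: x=1 → posterior Beta(8, 2)
obs 5: x=0 → posterior Beta(8, 3)
obs 6: x=1 → posterior Beta(9, 3)
obs 7: x=1 → posterior Beta(10, 3)
obs 8: x=0 → posterior Beta(10, 4)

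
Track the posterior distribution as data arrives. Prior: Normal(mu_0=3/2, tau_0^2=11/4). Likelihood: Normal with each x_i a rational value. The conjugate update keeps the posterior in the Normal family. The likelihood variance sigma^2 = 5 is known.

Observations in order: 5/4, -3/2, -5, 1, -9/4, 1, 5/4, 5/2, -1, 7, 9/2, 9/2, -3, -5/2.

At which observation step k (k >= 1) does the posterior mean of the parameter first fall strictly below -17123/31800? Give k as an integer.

obs 1: x=5/4 → posterior Normal(175/124, 55/31)
obs 2: x=-3/2 → posterior Normal(109/168, 55/42)
obs 3: x=-5 → posterior Normal(-111/212, 55/53)
obs 4: x=1 → posterior Normal(-67/256, 55/64)
obs 5: x=-9/4 → posterior Normal(-83/150, 11/15)
obs 6: x=1 → posterior Normal(-61/172, 55/86)
obs 7: x=5/4 → posterior Normal(-67/388, 55/97)
obs 8: x=5/2 → posterior Normal(43/432, 55/108)
obs 9: x=-1 → posterior Normal(-1/476, 55/119)
obs 10: x=7 → posterior Normal(307/520, 11/26)
obs 11: x=9/2 → posterior Normal(505/564, 55/141)
obs 12: x=9/2 → posterior Normal(37/32, 55/152)
obs 13: x=-3 → posterior Normal(571/652, 55/163)
obs 14: x=-5/2 → posterior Normal(461/696, 55/174)

k = 5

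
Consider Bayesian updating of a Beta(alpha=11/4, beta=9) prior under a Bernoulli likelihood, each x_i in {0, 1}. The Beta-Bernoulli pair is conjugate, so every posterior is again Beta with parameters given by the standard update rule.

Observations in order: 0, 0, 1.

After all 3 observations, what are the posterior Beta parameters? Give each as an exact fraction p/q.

obs 1: x=0 → posterior Beta(11/4, 10)
obs 2: x=0 → posterior Beta(11/4, 11)
obs 3: x=1 → posterior Beta(15/4, 11)

alpha=15/4, beta=11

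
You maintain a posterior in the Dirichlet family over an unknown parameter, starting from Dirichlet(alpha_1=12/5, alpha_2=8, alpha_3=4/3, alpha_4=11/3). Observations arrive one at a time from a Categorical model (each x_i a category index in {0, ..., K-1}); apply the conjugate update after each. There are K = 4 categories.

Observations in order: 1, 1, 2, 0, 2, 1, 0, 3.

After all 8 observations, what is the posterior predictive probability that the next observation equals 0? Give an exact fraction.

22/117

obs 1: x=1 → posterior Dirichlet(12/5, 9, 4/3, 11/3)
obs 2: x=1 → posterior Dirichlet(12/5, 10, 4/3, 11/3)
obs 3: x=2 → posterior Dirichlet(12/5, 10, 7/3, 11/3)
obs 4: x=0 → posterior Dirichlet(17/5, 10, 7/3, 11/3)
obs 5: x=2 → posterior Dirichlet(17/5, 10, 10/3, 11/3)
obs 6: x=1 → posterior Dirichlet(17/5, 11, 10/3, 11/3)
obs 7: x=0 → posterior Dirichlet(22/5, 11, 10/3, 11/3)
obs 8: x=3 → posterior Dirichlet(22/5, 11, 10/3, 14/3)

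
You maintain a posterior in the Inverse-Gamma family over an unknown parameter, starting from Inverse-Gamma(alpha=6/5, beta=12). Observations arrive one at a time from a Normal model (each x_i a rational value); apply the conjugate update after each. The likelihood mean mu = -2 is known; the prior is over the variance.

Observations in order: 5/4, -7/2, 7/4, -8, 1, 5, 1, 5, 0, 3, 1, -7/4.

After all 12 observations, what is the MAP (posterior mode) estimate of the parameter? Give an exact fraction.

19275/1312

obs 1: x=5/4 → posterior Inverse-Gamma(17/10, 553/32)
obs 2: x=-7/2 → posterior Inverse-Gamma(11/5, 589/32)
obs 3: x=7/4 → posterior Inverse-Gamma(27/10, 407/16)
obs 4: x=-8 → posterior Inverse-Gamma(16/5, 695/16)
obs 5: x=1 → posterior Inverse-Gamma(37/10, 767/16)
obs 6: x=5 → posterior Inverse-Gamma(21/5, 1159/16)
obs 7: x=1 → posterior Inverse-Gamma(47/10, 1231/16)
obs 8: x=5 → posterior Inverse-Gamma(26/5, 1623/16)
obs 9: x=0 → posterior Inverse-Gamma(57/10, 1655/16)
obs 10: x=3 → posterior Inverse-Gamma(31/5, 1855/16)
obs 11: x=1 → posterior Inverse-Gamma(67/10, 1927/16)
obs 12: x=-7/4 → posterior Inverse-Gamma(36/5, 3855/32)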